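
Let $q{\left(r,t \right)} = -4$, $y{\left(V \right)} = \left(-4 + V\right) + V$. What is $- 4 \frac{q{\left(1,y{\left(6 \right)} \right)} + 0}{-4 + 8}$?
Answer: $4$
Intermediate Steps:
$y{\left(V \right)} = -4 + 2 V$
$- 4 \frac{q{\left(1,y{\left(6 \right)} \right)} + 0}{-4 + 8} = - 4 \frac{-4 + 0}{-4 + 8} = - 4 \left(- \frac{4}{4}\right) = - 4 \left(\left(-4\right) \frac{1}{4}\right) = \left(-4\right) \left(-1\right) = 4$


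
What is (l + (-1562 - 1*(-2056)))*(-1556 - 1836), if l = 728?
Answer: -4145024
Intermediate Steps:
(l + (-1562 - 1*(-2056)))*(-1556 - 1836) = (728 + (-1562 - 1*(-2056)))*(-1556 - 1836) = (728 + (-1562 + 2056))*(-3392) = (728 + 494)*(-3392) = 1222*(-3392) = -4145024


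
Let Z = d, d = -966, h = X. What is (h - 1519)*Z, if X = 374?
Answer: 1106070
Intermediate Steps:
h = 374
Z = -966
(h - 1519)*Z = (374 - 1519)*(-966) = -1145*(-966) = 1106070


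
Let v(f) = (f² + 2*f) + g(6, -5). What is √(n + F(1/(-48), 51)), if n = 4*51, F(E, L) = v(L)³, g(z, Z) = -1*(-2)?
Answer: √19792552829 ≈ 1.4069e+5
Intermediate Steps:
g(z, Z) = 2
v(f) = 2 + f² + 2*f (v(f) = (f² + 2*f) + 2 = 2 + f² + 2*f)
F(E, L) = (2 + L² + 2*L)³
n = 204
√(n + F(1/(-48), 51)) = √(204 + (2 + 51² + 2*51)³) = √(204 + (2 + 2601 + 102)³) = √(204 + 2705³) = √(204 + 19792552625) = √19792552829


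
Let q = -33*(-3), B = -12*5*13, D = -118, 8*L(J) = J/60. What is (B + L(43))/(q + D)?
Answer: 19703/480 ≈ 41.048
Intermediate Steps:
L(J) = J/480 (L(J) = (J/60)/8 = J/480)
B = -780 (B = -60*13 = -780)
q = 99
(B + L(43))/(q + D) = (-780 + (1/480)*43)/(99 - 118) = (-780 + 43/480)/(-19) = -374357/480*(-1/19) = 19703/480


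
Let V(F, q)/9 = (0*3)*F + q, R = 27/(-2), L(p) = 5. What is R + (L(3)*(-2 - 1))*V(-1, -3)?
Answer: 783/2 ≈ 391.50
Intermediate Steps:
R = -27/2 (R = 27*(-½) = -27/2 ≈ -13.500)
V(F, q) = 9*q (V(F, q) = 9*((0*3)*F + q) = 9*(0*F + q) = 9*(0 + q) = 9*q)
R + (L(3)*(-2 - 1))*V(-1, -3) = -27/2 + (5*(-2 - 1))*(9*(-3)) = -27/2 + (5*(-3))*(-27) = -27/2 - 15*(-27) = -27/2 + 405 = 783/2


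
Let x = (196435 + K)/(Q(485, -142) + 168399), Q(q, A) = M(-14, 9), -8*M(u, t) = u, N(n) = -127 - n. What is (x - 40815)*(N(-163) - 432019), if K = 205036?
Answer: 1696551555263209/96229 ≈ 1.7630e+10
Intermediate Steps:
M(u, t) = -u/8
Q(q, A) = 7/4 (Q(q, A) = -⅛*(-14) = 7/4)
x = 229412/96229 (x = (196435 + 205036)/(7/4 + 168399) = 401471/(673603/4) = 401471*(4/673603) = 229412/96229 ≈ 2.3840)
(x - 40815)*(N(-163) - 432019) = (229412/96229 - 40815)*((-127 - 1*(-163)) - 432019) = -3927357223*((-127 + 163) - 432019)/96229 = -3927357223*(36 - 432019)/96229 = -3927357223/96229*(-431983) = 1696551555263209/96229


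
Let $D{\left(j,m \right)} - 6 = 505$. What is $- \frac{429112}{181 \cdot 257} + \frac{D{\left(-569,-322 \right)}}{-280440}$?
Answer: $- \frac{120363939467}{13045227480} \approx -9.2267$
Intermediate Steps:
$D{\left(j,m \right)} = 511$ ($D{\left(j,m \right)} = 6 + 505 = 511$)
$- \frac{429112}{181 \cdot 257} + \frac{D{\left(-569,-322 \right)}}{-280440} = - \frac{429112}{181 \cdot 257} + \frac{511}{-280440} = - \frac{429112}{46517} + 511 \left(- \frac{1}{280440}\right) = \left(-429112\right) \frac{1}{46517} - \frac{511}{280440} = - \frac{429112}{46517} - \frac{511}{280440} = - \frac{120363939467}{13045227480}$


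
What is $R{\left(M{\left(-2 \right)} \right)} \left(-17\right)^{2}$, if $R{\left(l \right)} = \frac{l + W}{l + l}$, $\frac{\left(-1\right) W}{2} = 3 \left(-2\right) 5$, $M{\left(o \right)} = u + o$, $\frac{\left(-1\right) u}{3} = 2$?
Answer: $- \frac{3757}{4} \approx -939.25$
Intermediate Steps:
$u = -6$ ($u = \left(-3\right) 2 = -6$)
$M{\left(o \right)} = -6 + o$
$W = 60$ ($W = - 2 \cdot 3 \left(-2\right) 5 = - 2 \left(\left(-6\right) 5\right) = \left(-2\right) \left(-30\right) = 60$)
$R{\left(l \right)} = \frac{60 + l}{2 l}$ ($R{\left(l \right)} = \frac{l + 60}{l + l} = \frac{60 + l}{2 l}$)
$R{\left(M{\left(-2 \right)} \right)} \left(-17\right)^{2} = \frac{60 - 8}{2 \left(-6 - 2\right)} \left(-17\right)^{2} = \frac{60 - 8}{2 \left(-8\right)} 289 = \frac{1}{2} \left(- \frac{1}{8}\right) 52 \cdot 289 = \left(- \frac{13}{4}\right) 289 = - \frac{3757}{4}$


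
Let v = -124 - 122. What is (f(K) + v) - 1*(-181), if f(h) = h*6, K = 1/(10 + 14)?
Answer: -259/4 ≈ -64.750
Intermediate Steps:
K = 1/24 ≈ 0.041667
f(h) = 6*h
v = -246
(f(K) + v) - 1*(-181) = (6*(1/24) - 246) - 1*(-181) = (¼ - 246) + 181 = -983/4 + 181 = -259/4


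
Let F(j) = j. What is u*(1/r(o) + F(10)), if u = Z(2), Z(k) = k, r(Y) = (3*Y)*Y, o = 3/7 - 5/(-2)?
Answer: 101252/5043 ≈ 20.078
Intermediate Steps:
o = 41/14 (o = 3*(⅐) - 5*(-½) = 3/7 + 5/2 = 41/14 ≈ 2.9286)
r(Y) = 3*Y²
u = 2
u*(1/r(o) + F(10)) = 2*(1/(3*(41/14)²) + 10) = 2*(1/(3*(1681/196)) + 10) = 2*(1/(5043/196) + 10) = 2*(196/5043 + 10) = 2*(50626/5043) = 101252/5043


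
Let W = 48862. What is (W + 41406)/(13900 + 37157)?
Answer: 90268/51057 ≈ 1.7680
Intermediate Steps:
(W + 41406)/(13900 + 37157) = (48862 + 41406)/(13900 + 37157) = 90268/51057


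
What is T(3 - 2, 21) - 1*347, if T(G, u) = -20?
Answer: -367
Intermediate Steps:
T(3 - 2, 21) - 1*347 = -20 - 1*347 = -20 - 347 = -367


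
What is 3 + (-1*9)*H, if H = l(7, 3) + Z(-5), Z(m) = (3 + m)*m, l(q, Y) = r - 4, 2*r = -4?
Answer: -33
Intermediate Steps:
r = -2 (r = (½)*(-4) = -2)
l(q, Y) = -6 (l(q, Y) = -2 - 4 = -6)
Z(m) = m*(3 + m)
H = 4 (H = -6 - 5*(3 - 5) = -6 - 5*(-2) = -6 + 10 = 4)
3 + (-1*9)*H = 3 - 1*9*4 = 3 - 9*4 = 3 - 36 = -33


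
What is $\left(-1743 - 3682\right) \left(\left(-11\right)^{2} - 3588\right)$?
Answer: $18808475$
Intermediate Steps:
$\left(-1743 - 3682\right) \left(\left(-11\right)^{2} - 3588\right) = - 5425 \left(121 - 3588\right) = \left(-5425\right) \left(-3467\right) = 18808475$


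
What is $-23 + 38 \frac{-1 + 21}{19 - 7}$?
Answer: $\frac{121}{3} \approx 40.333$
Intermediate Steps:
$-23 + 38 \frac{-1 + 21}{19 - 7} = -23 + 38 \cdot \frac{20}{12} = -23 + 38 \cdot 20 \cdot \frac{1}{12} = -23 + 38 \cdot \frac{5}{3} = -23 + \frac{190}{3} = \frac{121}{3}$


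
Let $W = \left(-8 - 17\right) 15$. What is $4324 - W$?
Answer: $4699$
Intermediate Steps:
$W = -375$ ($W = \left(-25\right) 15 = -375$)
$4324 - W = 4324 - -375 = 4324 + 375 = 4699$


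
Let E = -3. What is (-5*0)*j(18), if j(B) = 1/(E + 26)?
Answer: 0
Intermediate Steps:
j(B) = 1/23 (j(B) = 1/(-3 + 26) = 1/23)
(-5*0)*j(18) = -5*0*(1/23) = 0*(1/23) = 0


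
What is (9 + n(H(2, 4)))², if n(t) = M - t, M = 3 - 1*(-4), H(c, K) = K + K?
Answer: 64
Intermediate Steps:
H(c, K) = 2*K
M = 7 (M = 3 + 4 = 7)
n(t) = 7 - t
(9 + n(H(2, 4)))² = (9 + (7 - 2*4))² = (9 + (7 - 1*8))² = (9 + (7 - 8))² = (9 - 1)² = 8² = 64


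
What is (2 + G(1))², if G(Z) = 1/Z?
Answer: 9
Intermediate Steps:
G(Z) = 1/Z
(2 + G(1))² = (2 + 1/1)² = (2 + 1)² = 3² = 9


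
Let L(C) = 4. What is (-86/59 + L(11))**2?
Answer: 22500/3481 ≈ 6.4637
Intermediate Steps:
(-86/59 + L(11))**2 = (-86/59 + 4)**2 = (150/59)**2 = 22500/3481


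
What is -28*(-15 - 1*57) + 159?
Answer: 2175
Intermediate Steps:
-28*(-15 - 1*57) + 159 = -28*(-15 - 57) + 159 = -28*(-72) + 159 = 2016 + 159 = 2175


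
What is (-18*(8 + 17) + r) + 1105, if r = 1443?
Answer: 2098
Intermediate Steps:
(-18*(8 + 17) + r) + 1105 = (-18*(8 + 17) + 1443) + 1105 = (-18*25 + 1443) + 1105 = (-450 + 1443) + 1105 = 993 + 1105 = 2098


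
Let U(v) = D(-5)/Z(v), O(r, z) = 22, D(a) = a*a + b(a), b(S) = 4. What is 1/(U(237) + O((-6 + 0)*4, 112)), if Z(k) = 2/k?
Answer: 2/6917 ≈ 0.00028914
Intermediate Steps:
D(a) = 4 + a**2 (D(a) = a*a + 4 = a**2 + 4 = 4 + a**2)
U(v) = 29*v/2 (U(v) = (4 + (-5)**2)/((2/v)) = (4 + 25)*(v/2) = 29*(v/2) = 29*v/2)
1/(U(237) + O((-6 + 0)*4, 112)) = 1/((29/2)*237 + 22) = 1/(6873/2 + 22) = 1/(6917/2) = 2/6917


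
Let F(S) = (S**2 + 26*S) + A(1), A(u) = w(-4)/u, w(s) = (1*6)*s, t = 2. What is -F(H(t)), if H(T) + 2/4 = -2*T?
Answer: 483/4 ≈ 120.75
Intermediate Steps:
w(s) = 6*s
A(u) = -24/u (A(u) = (6*(-4))/u = -24/u)
H(T) = -1/2 - 2*T
F(S) = -24 + S**2 + 26*S (F(S) = (S**2 + 26*S) - 24/1 = (S**2 + 26*S) - 24*1 = (S**2 + 26*S) - 24 = -24 + S**2 + 26*S)
-F(H(t)) = -(-24 + (-1/2 - 2*2)**2 + 26*(-1/2 - 2*2)) = -(-24 + (-1/2 - 4)**2 + 26*(-1/2 - 4)) = -(-24 + (-9/2)**2 + 26*(-9/2)) = -(-24 + 81/4 - 117) = -1*(-483/4) = 483/4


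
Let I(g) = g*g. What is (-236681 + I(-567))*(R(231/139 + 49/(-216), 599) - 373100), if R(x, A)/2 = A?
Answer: -31540264816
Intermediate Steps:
I(g) = g²
R(x, A) = 2*A
(-236681 + I(-567))*(R(231/139 + 49/(-216), 599) - 373100) = (-236681 + (-567)²)*(2*599 - 373100) = (-236681 + 321489)*(1198 - 373100) = 84808*(-371902) = -31540264816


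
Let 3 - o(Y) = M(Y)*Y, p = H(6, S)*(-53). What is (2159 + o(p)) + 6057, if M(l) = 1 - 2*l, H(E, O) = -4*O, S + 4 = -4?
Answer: 5762747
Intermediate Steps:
S = -8 (S = -4 - 4 = -8)
p = -1696 (p = -4*(-8)*(-53) = 32*(-53) = -1696)
o(Y) = 3 - Y*(1 - 2*Y) (o(Y) = 3 - (1 - 2*Y)*Y = 3 - Y*(1 - 2*Y))
(2159 + o(p)) + 6057 = (2159 + (3 - 1696*(-1 + 2*(-1696)))) + 6057 = (2159 + (3 - 1696*(-1 - 3392))) + 6057 = (2159 + (3 - 1696*(-3393))) + 6057 = (2159 + (3 + 5754528)) + 6057 = (2159 + 5754531) + 6057 = 5756690 + 6057 = 5762747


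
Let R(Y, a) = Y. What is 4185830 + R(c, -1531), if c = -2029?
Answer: 4183801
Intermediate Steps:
4185830 + R(c, -1531) = 4185830 - 2029 = 4183801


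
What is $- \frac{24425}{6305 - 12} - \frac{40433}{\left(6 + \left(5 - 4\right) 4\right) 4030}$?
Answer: $- \frac{39960399}{8180900} \approx -4.8846$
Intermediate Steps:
$- \frac{24425}{6305 - 12} - \frac{40433}{\left(6 + \left(5 - 4\right) 4\right) 4030} = - \frac{24425}{6305 - 12} - \frac{40433}{\left(6 + 1 \cdot 4\right) 4030} = - \frac{24425}{6293} - \frac{40433}{\left(6 + 4\right) 4030} = \left(-24425\right) \frac{1}{6293} - \frac{40433}{10 \cdot 4030} = - \frac{24425}{6293} - \frac{40433}{40300} = - \frac{39960399}{8180900}$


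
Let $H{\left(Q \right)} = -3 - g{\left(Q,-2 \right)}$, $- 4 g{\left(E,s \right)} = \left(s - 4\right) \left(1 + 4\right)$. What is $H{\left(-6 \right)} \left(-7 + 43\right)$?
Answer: $-378$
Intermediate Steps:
$g{\left(E,s \right)} = 5 - \frac{5 s}{4}$ ($g{\left(E,s \right)} = - \frac{\left(s - 4\right) \left(1 + 4\right)}{4} = - \frac{\left(-4 + s\right) 5}{4} = - \frac{-20 + 5 s}{4} = 5 - \frac{5 s}{4}$)
$H{\left(Q \right)} = - \frac{21}{2}$ ($H{\left(Q \right)} = -3 - \left(5 - - \frac{5}{2}\right) = -3 - \left(5 + \frac{5}{2}\right) = -3 - \frac{15}{2} = - \frac{21}{2}$)
$H{\left(-6 \right)} \left(-7 + 43\right) = - \frac{21 \left(-7 + 43\right)}{2} = \left(- \frac{21}{2}\right) 36 = -378$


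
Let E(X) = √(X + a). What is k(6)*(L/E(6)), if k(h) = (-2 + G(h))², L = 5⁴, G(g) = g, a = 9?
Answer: 2000*√15/3 ≈ 2582.0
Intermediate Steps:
E(X) = √(9 + X) (E(X) = √(X + 9) = √(9 + X))
L = 625
k(h) = (-2 + h)²
k(6)*(L/E(6)) = (-2 + 6)²*(625/(√(9 + 6))) = 4²*(625/(√15)) = 16*(625*(√15/15)) = 16*(125*√15/3) = 2000*√15/3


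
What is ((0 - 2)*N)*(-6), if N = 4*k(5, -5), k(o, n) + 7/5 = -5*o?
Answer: -6336/5 ≈ -1267.2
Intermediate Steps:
k(o, n) = -7/5 - 5*o
N = -528/5 (N = 4*(-7/5 - 5*5) = 4*(-7/5 - 25) = 4*(-132/5) = -528/5 ≈ -105.60)
((0 - 2)*N)*(-6) = ((0 - 2)*(-528/5))*(-6) = -2*(-528/5)*(-6) = (1056/5)*(-6) = -6336/5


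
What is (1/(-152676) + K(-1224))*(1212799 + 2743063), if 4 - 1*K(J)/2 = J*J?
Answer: -904843731708668395/76338 ≈ -1.1853e+13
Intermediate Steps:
K(J) = 8 - 2*J**2 (K(J) = 8 - 2*J*J = 8 - 2*J**2)
(1/(-152676) + K(-1224))*(1212799 + 2743063) = (1/(-152676) + (8 - 2*(-1224)**2))*(1212799 + 2743063) = (-1/152676 + (8 - 2*1498176))*3955862 = (-1/152676 + (8 - 2996352))*3955862 = (-1/152676 - 2996344)*3955862 = -457469816545/152676*3955862 = -904843731708668395/76338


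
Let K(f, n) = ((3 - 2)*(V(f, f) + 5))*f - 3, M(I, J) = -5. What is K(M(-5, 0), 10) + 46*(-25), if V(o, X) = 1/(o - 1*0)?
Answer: -1177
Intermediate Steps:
V(o, X) = 1/o (V(o, X) = 1/(o + 0) = 1/o)
K(f, n) = -3 + f*(5 + 1/f) (K(f, n) = ((3 - 2)*(1/f + 5))*f - 3 = (1*(5 + 1/f))*f - 3 = (5 + 1/f)*f - 3 = f*(5 + 1/f) - 3 = -3 + f*(5 + 1/f))
K(M(-5, 0), 10) + 46*(-25) = (-2 + 5*(-5)) + 46*(-25) = (-2 - 25) - 1150 = -27 - 1150 = -1177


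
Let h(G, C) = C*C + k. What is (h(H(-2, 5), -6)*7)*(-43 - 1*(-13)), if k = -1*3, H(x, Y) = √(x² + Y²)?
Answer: -6930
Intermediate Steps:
H(x, Y) = √(Y² + x²)
k = -3
h(G, C) = -3 + C² (h(G, C) = C*C - 3 = C² - 3 = -3 + C²)
(h(H(-2, 5), -6)*7)*(-43 - 1*(-13)) = ((-3 + (-6)²)*7)*(-43 - 1*(-13)) = ((-3 + 36)*7)*(-43 + 13) = (33*7)*(-30) = 231*(-30) = -6930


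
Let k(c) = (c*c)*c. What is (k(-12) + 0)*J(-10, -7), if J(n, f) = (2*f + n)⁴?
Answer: -573308928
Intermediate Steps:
J(n, f) = (n + 2*f)⁴
k(c) = c³ (k(c) = c²*c = c³)
(k(-12) + 0)*J(-10, -7) = ((-12)³ + 0)*(-10 + 2*(-7))⁴ = (-1728 + 0)*(-10 - 14)⁴ = -1728*(-24)⁴ = -1728*331776 = -573308928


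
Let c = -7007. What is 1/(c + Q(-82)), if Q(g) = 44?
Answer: -1/6963 ≈ -0.00014362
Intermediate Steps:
1/(c + Q(-82)) = 1/(-7007 + 44) = 1/(-6963) = -1/6963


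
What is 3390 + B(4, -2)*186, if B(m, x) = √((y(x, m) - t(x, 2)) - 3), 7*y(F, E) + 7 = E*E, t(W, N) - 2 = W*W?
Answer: 3390 + 558*I*√42/7 ≈ 3390.0 + 516.61*I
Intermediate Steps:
t(W, N) = 2 + W² (t(W, N) = 2 + W*W = 2 + W²)
y(F, E) = -1 + E²/7 (y(F, E) = -1 + (E*E)/7 = -1 + E²/7)
B(m, x) = √(-6 - x² + m²/7) (B(m, x) = √(((-1 + m²/7) - (2 + x²)) - 3) = √(((-1 + m²/7) + (-2 - x²)) - 3) = √((-3 - x² + m²/7) - 3) = √(-6 - x² + m²/7))
3390 + B(4, -2)*186 = 3390 + (√(-294 - 49*(-2)² + 7*4²)/7)*186 = 3390 + (√(-294 - 49*4 + 7*16)/7)*186 = 3390 + (√(-294 - 196 + 112)/7)*186 = 3390 + (√(-378)/7)*186 = 3390 + ((3*I*√42)/7)*186 = 3390 + (3*I*√42/7)*186 = 3390 + 558*I*√42/7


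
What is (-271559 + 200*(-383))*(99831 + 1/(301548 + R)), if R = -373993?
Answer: -2517975293142246/72445 ≈ -3.4757e+10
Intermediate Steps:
(-271559 + 200*(-383))*(99831 + 1/(301548 + R)) = (-271559 + 200*(-383))*(99831 + 1/(301548 - 373993)) = (-271559 - 76600)*(99831 + 1/(-72445)) = -348159*(99831 - 1/72445) = -348159*7232256794/72445 = -2517975293142246/72445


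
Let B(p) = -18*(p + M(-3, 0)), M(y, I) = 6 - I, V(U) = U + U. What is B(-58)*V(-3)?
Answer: -5616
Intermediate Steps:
V(U) = 2*U
B(p) = -108 - 18*p (B(p) = -18*(p + (6 - 1*0)) = -18*(p + (6 + 0)) = -18*(p + 6) = -18*(6 + p) = -108 - 18*p)
B(-58)*V(-3) = (-108 - 18*(-58))*(2*(-3)) = (-108 + 1044)*(-6) = 936*(-6) = -5616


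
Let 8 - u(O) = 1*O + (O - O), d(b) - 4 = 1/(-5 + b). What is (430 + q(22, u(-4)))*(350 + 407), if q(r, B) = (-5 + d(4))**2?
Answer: 328538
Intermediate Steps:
d(b) = 4 + 1/(-5 + b)
u(O) = 8 - O (u(O) = 8 - (1*O + (O - O)) = 8 - (O + 0) = 8 - O)
q(r, B) = 4 (q(r, B) = (-5 + (-19 + 4*4)/(-5 + 4))**2 = (-5 + (-19 + 16)/(-1))**2 = (-5 - 1*(-3))**2 = (-5 + 3)**2 = (-2)**2 = 4)
(430 + q(22, u(-4)))*(350 + 407) = (430 + 4)*(350 + 407) = 434*757 = 328538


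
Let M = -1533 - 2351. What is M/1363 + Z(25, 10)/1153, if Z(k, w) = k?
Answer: -4444177/1571539 ≈ -2.8279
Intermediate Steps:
M = -3884
M/1363 + Z(25, 10)/1153 = -3884/1363 + 25/1153 = -4444177/1571539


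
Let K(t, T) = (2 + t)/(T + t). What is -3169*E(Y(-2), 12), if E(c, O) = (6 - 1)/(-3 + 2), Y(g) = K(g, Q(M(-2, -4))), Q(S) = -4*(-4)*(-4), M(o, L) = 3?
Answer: 15845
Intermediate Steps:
Q(S) = -64 (Q(S) = 16*(-4) = -64)
K(t, T) = (2 + t)/(T + t)
Y(g) = (2 + g)/(-64 + g)
E(c, O) = -5 (E(c, O) = 5/(-1) = 5*(-1) = -5)
-3169*E(Y(-2), 12) = -3169*(-5) = 15845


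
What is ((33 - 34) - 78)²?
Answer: 6241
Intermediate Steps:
((33 - 34) - 78)² = (-1 - 78)² = (-79)² = 6241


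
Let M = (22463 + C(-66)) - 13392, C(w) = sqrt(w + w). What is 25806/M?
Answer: 234086226/82283173 - 51612*I*sqrt(33)/82283173 ≈ 2.8449 - 0.0036033*I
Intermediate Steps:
C(w) = sqrt(2)*sqrt(w) (C(w) = sqrt(2*w) = sqrt(2)*sqrt(w))
M = 9071 + 2*I*sqrt(33) (M = (22463 + sqrt(2)*sqrt(-66)) - 13392 = (22463 + sqrt(2)*(I*sqrt(66))) - 13392 = (22463 + 2*I*sqrt(33)) - 13392 = 9071 + 2*I*sqrt(33) ≈ 9071.0 + 11.489*I)
25806/M = 25806/(9071 + 2*I*sqrt(33))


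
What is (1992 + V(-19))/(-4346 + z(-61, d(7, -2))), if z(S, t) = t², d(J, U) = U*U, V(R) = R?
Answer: -1973/4330 ≈ -0.45566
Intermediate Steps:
d(J, U) = U²
(1992 + V(-19))/(-4346 + z(-61, d(7, -2))) = (1992 - 19)/(-4346 + ((-2)²)²) = 1973/(-4346 + 4²) = 1973/(-4346 + 16) = 1973/(-4330) = 1973*(-1/4330) = -1973/4330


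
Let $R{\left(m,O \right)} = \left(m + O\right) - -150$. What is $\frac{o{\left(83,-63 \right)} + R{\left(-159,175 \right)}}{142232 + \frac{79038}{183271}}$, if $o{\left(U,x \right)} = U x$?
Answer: $- \frac{927901073}{26067079910} \approx -0.035597$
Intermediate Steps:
$R{\left(m,O \right)} = 150 + O + m$ ($R{\left(m,O \right)} = \left(O + m\right) + 150 = 150 + O + m$)
$\frac{o{\left(83,-63 \right)} + R{\left(-159,175 \right)}}{142232 + \frac{79038}{183271}} = \frac{83 \left(-63\right) + \left(150 + 175 - 159\right)}{142232 + \frac{79038}{183271}} = \frac{-5229 + 166}{142232 + 79038 \cdot \frac{1}{183271}} = - \frac{5063}{142232 + \frac{79038}{183271}} = - \frac{5063}{\frac{26067079910}{183271}} = \left(-5063\right) \frac{183271}{26067079910} = - \frac{927901073}{26067079910}$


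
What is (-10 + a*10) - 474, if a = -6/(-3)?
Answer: -464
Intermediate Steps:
a = 2 (a = -6*(-⅓) = 2)
(-10 + a*10) - 474 = (-10 + 2*10) - 474 = (-10 + 20) - 474 = 10 - 474 = -464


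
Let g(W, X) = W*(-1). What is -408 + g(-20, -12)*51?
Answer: 612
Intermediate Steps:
g(W, X) = -W
-408 + g(-20, -12)*51 = -408 - 1*(-20)*51 = -408 + 20*51 = -408 + 1020 = 612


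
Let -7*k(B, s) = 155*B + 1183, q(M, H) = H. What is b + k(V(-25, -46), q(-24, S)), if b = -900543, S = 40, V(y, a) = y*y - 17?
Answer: -6399224/7 ≈ -9.1418e+5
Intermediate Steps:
V(y, a) = -17 + y² (V(y, a) = y² - 17 = -17 + y²)
k(B, s) = -169 - 155*B/7 (k(B, s) = -(155*B + 1183)/7 = -(1183 + 155*B)/7 = -169 - 155*B/7)
b + k(V(-25, -46), q(-24, S)) = -900543 + (-169 - 155*(-17 + (-25)²)/7) = -900543 + (-169 - 155*(-17 + 625)/7) = -900543 + (-169 - 155/7*608) = -900543 + (-169 - 94240/7) = -900543 - 95423/7 = -6399224/7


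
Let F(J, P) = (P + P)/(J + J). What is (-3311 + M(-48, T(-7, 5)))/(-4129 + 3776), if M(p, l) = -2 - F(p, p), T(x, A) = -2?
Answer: 3314/353 ≈ 9.3881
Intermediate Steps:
F(J, P) = P/J (F(J, P) = (2*P)/((2*J)) = (2*P)*(1/(2*J)) = P/J)
M(p, l) = -3 (M(p, l) = -2 - p/p = -2 - 1*1 = -2 - 1 = -3)
(-3311 + M(-48, T(-7, 5)))/(-4129 + 3776) = (-3311 - 3)/(-4129 + 3776) = -3314/(-353) = -3314*(-1/353) = 3314/353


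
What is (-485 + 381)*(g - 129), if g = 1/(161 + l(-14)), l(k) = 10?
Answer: 2294032/171 ≈ 13415.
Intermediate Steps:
g = 1/171 (g = 1/(161 + 10) = 1/171 ≈ 0.0058480)
(-485 + 381)*(g - 129) = (-485 + 381)*(1/171 - 129) = -104*(-22058/171) = 2294032/171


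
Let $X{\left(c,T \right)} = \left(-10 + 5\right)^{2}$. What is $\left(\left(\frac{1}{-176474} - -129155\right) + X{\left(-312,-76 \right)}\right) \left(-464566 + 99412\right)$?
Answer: $- \frac{4162191677889063}{88237} \approx -4.7171 \cdot 10^{10}$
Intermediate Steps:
$X{\left(c,T \right)} = 25$ ($X{\left(c,T \right)} = \left(-5\right)^{2} = 25$)
$\left(\left(\frac{1}{-176474} - -129155\right) + X{\left(-312,-76 \right)}\right) \left(-464566 + 99412\right) = \left(\left(\frac{1}{-176474} - -129155\right) + 25\right) \left(-464566 + 99412\right) = \left(\left(- \frac{1}{176474} + 129155\right) + 25\right) \left(-365154\right) = \left(\frac{22792499469}{176474} + 25\right) \left(-365154\right) = \frac{22796911319}{176474} \left(-365154\right) = - \frac{4162191677889063}{88237}$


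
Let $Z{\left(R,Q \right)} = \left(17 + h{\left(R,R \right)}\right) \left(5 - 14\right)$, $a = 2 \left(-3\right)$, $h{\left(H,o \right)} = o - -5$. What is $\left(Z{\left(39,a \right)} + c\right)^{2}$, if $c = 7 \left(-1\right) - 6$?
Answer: $315844$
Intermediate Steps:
$h{\left(H,o \right)} = 5 + o$ ($h{\left(H,o \right)} = o + 5 = 5 + o$)
$a = -6$
$Z{\left(R,Q \right)} = -198 - 9 R$ ($Z{\left(R,Q \right)} = \left(17 + \left(5 + R\right)\right) \left(5 - 14\right) = \left(22 + R\right) \left(-9\right) = -198 - 9 R$)
$c = -13$ ($c = -7 - 6 = -13$)
$\left(Z{\left(39,a \right)} + c\right)^{2} = \left(\left(-198 - 351\right) - 13\right)^{2} = \left(-549 - 13\right)^{2} = \left(-562\right)^{2} = 315844$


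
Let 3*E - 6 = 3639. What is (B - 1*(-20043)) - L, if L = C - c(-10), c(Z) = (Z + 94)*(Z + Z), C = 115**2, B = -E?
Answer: 3923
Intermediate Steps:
E = 1215 (E = 2 + (1/3)*3639 = 2 + 1213 = 1215)
B = -1215 (B = -1*1215 = -1215)
C = 13225
c(Z) = 2*Z*(94 + Z) (c(Z) = (94 + Z)*(2*Z) = 2*Z*(94 + Z))
L = 14905 (L = 13225 - 2*(-10)*(94 - 10) = 13225 - 2*(-10)*84 = 13225 - 1*(-1680) = 13225 + 1680 = 14905)
(B - 1*(-20043)) - L = (-1215 - 1*(-20043)) - 1*14905 = (-1215 + 20043) - 14905 = 18828 - 14905 = 3923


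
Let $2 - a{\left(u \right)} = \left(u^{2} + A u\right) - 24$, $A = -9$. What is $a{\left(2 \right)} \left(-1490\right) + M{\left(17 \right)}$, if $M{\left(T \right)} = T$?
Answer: $-59583$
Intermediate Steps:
$a{\left(u \right)} = 26 - u^{2} + 9 u$ ($a{\left(u \right)} = 2 - \left(\left(u^{2} - 9 u\right) - 24\right) = 2 - \left(-24 + u^{2} - 9 u\right) = 2 + \left(24 - u^{2} + 9 u\right) = 26 - u^{2} + 9 u$)
$a{\left(2 \right)} \left(-1490\right) + M{\left(17 \right)} = \left(26 - 2^{2} + 9 \cdot 2\right) \left(-1490\right) + 17 = \left(26 - 4 + 18\right) \left(-1490\right) + 17 = 40 \left(-1490\right) + 17 = -59600 + 17 = -59583$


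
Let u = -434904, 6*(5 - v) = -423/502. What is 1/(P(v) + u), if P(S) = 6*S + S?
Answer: -1004/436607489 ≈ -2.2995e-6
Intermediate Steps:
v = 5161/1004 (v = 5 - (-141)/(2*502) = 5 - 1/6*(-423/502) = 5 + 141/1004 = 5161/1004 ≈ 5.1404)
P(S) = 7*S
1/(P(v) + u) = 1/(7*(5161/1004) - 434904) = 1/(36127/1004 - 434904) = 1/(-436607489/1004) = -1004/436607489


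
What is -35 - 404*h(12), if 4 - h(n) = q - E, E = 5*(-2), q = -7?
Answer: -439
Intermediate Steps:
E = -10
h(n) = 1 (h(n) = 4 - (-7 - 1*(-10)) = 4 - (-7 + 10) = 4 - 1*3 = 4 - 3 = 1)
-35 - 404*h(12) = -35 - 404*1 = -35 - 404 = -439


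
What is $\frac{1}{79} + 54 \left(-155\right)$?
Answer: $- \frac{661229}{79} \approx -8370.0$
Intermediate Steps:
$\frac{1}{79} + 54 \left(-155\right) = \frac{1}{79} - 8370 = - \frac{661229}{79}$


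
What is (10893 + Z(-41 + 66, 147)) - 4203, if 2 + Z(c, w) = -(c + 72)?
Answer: 6591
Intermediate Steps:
Z(c, w) = -74 - c (Z(c, w) = -2 - (c + 72) = -2 - (72 + c) = -2 + (-72 - c) = -74 - c)
(10893 + Z(-41 + 66, 147)) - 4203 = (10893 + (-74 - (-41 + 66))) - 4203 = (10893 + (-74 - 1*25)) - 4203 = (10893 + (-74 - 25)) - 4203 = (10893 - 99) - 4203 = 10794 - 4203 = 6591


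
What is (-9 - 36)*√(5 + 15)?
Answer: -90*√5 ≈ -201.25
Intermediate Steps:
(-9 - 36)*√(5 + 15) = -90*√5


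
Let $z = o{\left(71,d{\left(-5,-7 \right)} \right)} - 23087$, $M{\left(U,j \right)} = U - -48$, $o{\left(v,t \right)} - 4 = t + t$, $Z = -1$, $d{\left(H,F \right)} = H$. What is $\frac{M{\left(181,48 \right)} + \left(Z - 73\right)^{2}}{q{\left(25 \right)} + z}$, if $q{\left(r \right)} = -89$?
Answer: $- \frac{5705}{23182} \approx -0.2461$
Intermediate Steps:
$o{\left(v,t \right)} = 4 + 2 t$ ($o{\left(v,t \right)} = 4 + \left(t + t\right) = 4 + 2 t$)
$M{\left(U,j \right)} = 48 + U$ ($M{\left(U,j \right)} = U + 48 = 48 + U$)
$z = -23093$ ($z = \left(4 + 2 \left(-5\right)\right) - 23087 = \left(4 - 10\right) - 23087 = -6 - 23087 = -23093$)
$\frac{M{\left(181,48 \right)} + \left(Z - 73\right)^{2}}{q{\left(25 \right)} + z} = \frac{\left(48 + 181\right) + \left(-1 - 73\right)^{2}}{-89 - 23093} = \frac{229 + \left(-74\right)^{2}}{-23182} = \left(229 + 5476\right) \left(- \frac{1}{23182}\right) = 5705 \left(- \frac{1}{23182}\right) = - \frac{5705}{23182}$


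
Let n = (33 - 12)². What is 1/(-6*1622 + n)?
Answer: -1/9291 ≈ -0.00010763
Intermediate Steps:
n = 441 (n = 21² = 441)
1/(-6*1622 + n) = 1/(-6*1622 + 441) = 1/(-9732 + 441) = 1/(-9291) = -1/9291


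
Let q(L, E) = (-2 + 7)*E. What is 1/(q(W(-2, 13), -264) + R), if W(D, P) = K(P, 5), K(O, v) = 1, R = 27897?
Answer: 1/26577 ≈ 3.7627e-5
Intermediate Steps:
W(D, P) = 1
q(L, E) = 5*E
1/(q(W(-2, 13), -264) + R) = 1/(5*(-264) + 27897) = 1/(-1320 + 27897) = 1/26577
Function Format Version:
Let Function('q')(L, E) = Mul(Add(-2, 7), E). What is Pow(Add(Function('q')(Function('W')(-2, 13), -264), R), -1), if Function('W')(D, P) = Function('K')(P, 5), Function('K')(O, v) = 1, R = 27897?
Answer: Rational(1, 26577) ≈ 3.7627e-5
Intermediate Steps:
Function('W')(D, P) = 1
Function('q')(L, E) = Mul(5, E)
Pow(Add(Function('q')(Function('W')(-2, 13), -264), R), -1) = Pow(Add(Mul(5, -264), 27897), -1) = Pow(Add(-1320, 27897), -1) = Pow(26577, -1) = Rational(1, 26577)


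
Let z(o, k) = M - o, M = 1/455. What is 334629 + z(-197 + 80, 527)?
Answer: 152309431/455 ≈ 3.3475e+5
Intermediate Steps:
M = 1/455 ≈ 0.0021978
z(o, k) = 1/455 - o
334629 + z(-197 + 80, 527) = 334629 + (1/455 - (-197 + 80)) = 334629 + (1/455 - 1*(-117)) = 334629 + (1/455 + 117) = 334629 + 53236/455 = 152309431/455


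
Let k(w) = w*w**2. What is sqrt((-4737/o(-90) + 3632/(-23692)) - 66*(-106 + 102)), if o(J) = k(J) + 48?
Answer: sqrt(136628465290129121694)/719597116 ≈ 16.244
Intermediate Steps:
k(w) = w**3
o(J) = 48 + J**3 (o(J) = J**3 + 48 = 48 + J**3)
sqrt((-4737/o(-90) + 3632/(-23692)) - 66*(-106 + 102)) = sqrt((-4737/(48 + (-90)**3) + 3632/(-23692)) - 66*(-106 + 102)) = sqrt((-4737/(48 - 729000) + 3632*(-1/23692)) - 66*(-4)) = sqrt((-4737/(-728952) - 908/5923) + 264) = sqrt((-4737*(-1/728952) - 908/5923) + 264) = sqrt((1579/242984 - 908/5923) + 264) = sqrt(-211277055/1439194232 + 264) = sqrt(379736000193/1439194232) = sqrt(136628465290129121694)/719597116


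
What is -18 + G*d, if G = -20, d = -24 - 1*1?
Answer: 482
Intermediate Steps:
d = -25 (d = -24 - 1 = -25)
-18 + G*d = -18 - 20*(-25) = -18 + 500 = 482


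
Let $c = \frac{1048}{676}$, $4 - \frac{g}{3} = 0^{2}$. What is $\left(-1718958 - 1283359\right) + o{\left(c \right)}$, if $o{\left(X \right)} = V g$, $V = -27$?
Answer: $-3002641$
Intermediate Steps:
$g = 12$ ($g = 12 - 3 \cdot 0^{2} = 12 - 0 = 12 + 0 = 12$)
$c = \frac{262}{169}$ ($c = 1048 \cdot \frac{1}{676} = \frac{262}{169} \approx 1.5503$)
$o{\left(X \right)} = -324$ ($o{\left(X \right)} = \left(-27\right) 12 = -324$)
$\left(-1718958 - 1283359\right) + o{\left(c \right)} = \left(-1718958 - 1283359\right) - 324 = -3002317 - 324 = -3002641$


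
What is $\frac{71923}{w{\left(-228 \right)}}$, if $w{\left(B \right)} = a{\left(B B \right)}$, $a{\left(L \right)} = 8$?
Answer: $\frac{71923}{8} \approx 8990.4$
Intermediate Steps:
$w{\left(B \right)} = 8$
$\frac{71923}{w{\left(-228 \right)}} = \frac{71923}{8}$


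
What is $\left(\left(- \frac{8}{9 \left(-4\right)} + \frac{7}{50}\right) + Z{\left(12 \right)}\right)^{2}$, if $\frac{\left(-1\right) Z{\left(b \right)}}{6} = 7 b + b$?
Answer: $\frac{67100167369}{202500} \approx 3.3136 \cdot 10^{5}$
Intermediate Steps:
$Z{\left(b \right)} = - 48 b$ ($Z{\left(b \right)} = - 6 \left(7 b + b\right) = - 6 \cdot 8 b = - 48 b$)
$\left(\left(- \frac{8}{9 \left(-4\right)} + \frac{7}{50}\right) + Z{\left(12 \right)}\right)^{2} = \left(\left(- \frac{8}{9 \left(-4\right)} + \frac{7}{50}\right) - 576\right)^{2} = \left(\left(- \frac{8}{-36} + 7 \cdot \frac{1}{50}\right) - 576\right)^{2} = \left(\left(\left(-8\right) \left(- \frac{1}{36}\right) + \frac{7}{50}\right) - 576\right)^{2} = \left(\left(\frac{2}{9} + \frac{7}{50}\right) - 576\right)^{2} = \left(\frac{163}{450} - 576\right)^{2} = \left(- \frac{259037}{450}\right)^{2} = \frac{67100167369}{202500}$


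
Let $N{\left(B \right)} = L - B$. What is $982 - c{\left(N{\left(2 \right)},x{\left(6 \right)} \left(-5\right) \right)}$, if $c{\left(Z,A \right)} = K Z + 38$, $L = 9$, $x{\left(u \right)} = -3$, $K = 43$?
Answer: $643$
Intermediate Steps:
$N{\left(B \right)} = 9 - B$
$c{\left(Z,A \right)} = 38 + 43 Z$ ($c{\left(Z,A \right)} = 43 Z + 38 = 38 + 43 Z$)
$982 - c{\left(N{\left(2 \right)},x{\left(6 \right)} \left(-5\right) \right)} = 982 - \left(38 + 43 \left(9 - 2\right)\right) = 982 - \left(38 + 43 \cdot 7\right) = 982 - \left(38 + 301\right) = 982 - 339 = 643$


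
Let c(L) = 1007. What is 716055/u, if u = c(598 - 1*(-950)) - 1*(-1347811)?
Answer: 238685/449606 ≈ 0.53088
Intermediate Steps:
u = 1348818 (u = 1007 - 1*(-1347811) = 1007 + 1347811 = 1348818)
716055/u = 716055/1348818 = 716055*(1/1348818) = 238685/449606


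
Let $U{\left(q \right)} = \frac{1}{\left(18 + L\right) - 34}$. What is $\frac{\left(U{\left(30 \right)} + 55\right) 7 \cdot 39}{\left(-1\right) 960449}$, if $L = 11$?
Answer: $- \frac{10686}{686035} \approx -0.015576$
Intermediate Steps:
$U{\left(q \right)} = - \frac{1}{5}$ ($U{\left(q \right)} = \frac{1}{\left(18 + 11\right) - 34} = \frac{1}{29 - 34} = \frac{1}{-5} = - \frac{1}{5}$)
$\frac{\left(U{\left(30 \right)} + 55\right) 7 \cdot 39}{\left(-1\right) 960449} = \frac{\left(- \frac{1}{5} + 55\right) 7 \cdot 39}{\left(-1\right) 960449} = \frac{\frac{274}{5} \cdot 273}{-960449} = \frac{74802}{5} \left(- \frac{1}{960449}\right) = - \frac{10686}{686035}$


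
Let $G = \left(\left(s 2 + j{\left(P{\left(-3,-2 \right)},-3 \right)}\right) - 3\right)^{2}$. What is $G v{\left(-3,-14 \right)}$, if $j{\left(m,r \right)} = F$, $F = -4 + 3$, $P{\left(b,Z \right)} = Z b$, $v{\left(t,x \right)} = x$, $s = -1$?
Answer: $-504$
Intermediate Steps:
$F = -1$
$j{\left(m,r \right)} = -1$
$G = 36$ ($G = \left(\left(\left(-1\right) 2 - 1\right) - 3\right)^{2} = \left(\left(-2 - 1\right) - 3\right)^{2} = \left(-3 - 3\right)^{2} = \left(-6\right)^{2} = 36$)
$G v{\left(-3,-14 \right)} = 36 \left(-14\right) = -504$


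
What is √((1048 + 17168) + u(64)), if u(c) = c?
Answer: 2*√4570 ≈ 135.20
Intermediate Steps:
√((1048 + 17168) + u(64)) = √((1048 + 17168) + 64) = √(18216 + 64) = √18280 = 2*√4570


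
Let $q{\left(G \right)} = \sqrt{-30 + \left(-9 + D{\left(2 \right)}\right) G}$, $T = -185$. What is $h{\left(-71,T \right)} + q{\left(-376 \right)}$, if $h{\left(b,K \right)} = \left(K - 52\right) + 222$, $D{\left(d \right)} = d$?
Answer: $-15 + \sqrt{2602} \approx 36.01$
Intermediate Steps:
$q{\left(G \right)} = \sqrt{-30 - 7 G}$ ($q{\left(G \right)} = \sqrt{-30 + \left(-9 + 2\right) G} = \sqrt{-30 - 7 G}$)
$h{\left(b,K \right)} = 170 + K$ ($h{\left(b,K \right)} = \left(-52 + K\right) + 222 = 170 + K$)
$h{\left(-71,T \right)} + q{\left(-376 \right)} = \left(170 - 185\right) + \sqrt{-30 - -2632} = -15 + \sqrt{-30 + 2632} = -15 + \sqrt{2602}$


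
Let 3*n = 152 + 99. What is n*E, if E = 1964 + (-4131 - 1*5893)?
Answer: -2023060/3 ≈ -6.7435e+5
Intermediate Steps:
E = -8060 (E = 1964 + (-4131 - 5893) = 1964 - 10024 = -8060)
n = 251/3 (n = (152 + 99)/3 = (⅓)*251 = 251/3 ≈ 83.667)
n*E = (251/3)*(-8060) = -2023060/3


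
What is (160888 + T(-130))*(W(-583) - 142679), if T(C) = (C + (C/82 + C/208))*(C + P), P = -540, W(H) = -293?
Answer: -1462350034901/41 ≈ -3.5667e+10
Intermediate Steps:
T(C) = 8673*C*(-540 + C)/8528 (T(C) = (C + (C/82 + C/208))*(C - 540) = (C + (C*(1/82) + C*(1/208)))*(-540 + C) = (C + (C/82 + C/208))*(-540 + C) = (C + 145*C/8528)*(-540 + C) = (8673*C/8528)*(-540 + C) = 8673*C*(-540 + C)/8528)
(160888 + T(-130))*(W(-583) - 142679) = (160888 + (8673/8528)*(-130)*(-540 - 130))*(-293 - 142679) = (160888 + (8673/8528)*(-130)*(-670))*(-142972) = (160888 + 14527275/164)*(-142972) = (40912907/164)*(-142972) = -1462350034901/41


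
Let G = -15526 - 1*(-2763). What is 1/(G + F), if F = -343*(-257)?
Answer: 1/75388 ≈ 1.3265e-5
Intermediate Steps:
F = 88151
G = -12763 (G = -15526 + 2763 = -12763)
1/(G + F) = 1/(-12763 + 88151) = 1/75388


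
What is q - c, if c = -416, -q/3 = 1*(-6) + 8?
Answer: 410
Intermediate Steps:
q = -6 (q = -3*(1*(-6) + 8) = -3*(-6 + 8) = -3*2 = -6)
q - c = -6 - 1*(-416) = -6 + 416 = 410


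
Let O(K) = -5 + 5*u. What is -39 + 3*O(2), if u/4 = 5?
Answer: 246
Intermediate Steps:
u = 20 (u = 4*5 = 20)
O(K) = 95 (O(K) = -5 + 5*20 = -5 + 100 = 95)
-39 + 3*O(2) = -39 + 3*95 = -39 + 285 = 246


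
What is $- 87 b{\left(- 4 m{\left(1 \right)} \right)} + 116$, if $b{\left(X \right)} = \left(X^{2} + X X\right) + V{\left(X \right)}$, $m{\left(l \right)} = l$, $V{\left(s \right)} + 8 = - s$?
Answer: $-2320$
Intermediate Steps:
$V{\left(s \right)} = -8 - s$
$b{\left(X \right)} = -8 - X + 2 X^{2}$ ($b{\left(X \right)} = \left(X^{2} + X X\right) - \left(8 + X\right) = \left(X^{2} + X^{2}\right) - \left(8 + X\right) = 2 X^{2} - \left(8 + X\right) = -8 - X + 2 X^{2}$)
$- 87 b{\left(- 4 m{\left(1 \right)} \right)} + 116 = - 87 \left(-8 - \left(-4\right) 1 + 2 \left(\left(-4\right) 1\right)^{2}\right) + 116 = - 87 \left(-8 - -4 + 2 \left(-4\right)^{2}\right) + 116 = - 87 \left(-8 + 4 + 2 \cdot 16\right) + 116 = - 87 \left(-8 + 4 + 32\right) + 116 = \left(-87\right) 28 + 116 = -2436 + 116 = -2320$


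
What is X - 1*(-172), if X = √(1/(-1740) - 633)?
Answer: 172 + I*√479118135/870 ≈ 172.0 + 25.16*I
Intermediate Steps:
X = I*√479118135/870 (X = √(-1/1740 - 633) = √(-1101421/1740) = I*√479118135/870 ≈ 25.16*I)
X - 1*(-172) = I*√479118135/870 - 1*(-172) = I*√479118135/870 + 172 = 172 + I*√479118135/870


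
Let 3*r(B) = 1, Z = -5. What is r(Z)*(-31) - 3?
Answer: -40/3 ≈ -13.333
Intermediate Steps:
r(B) = ⅓ (r(B) = (⅓)*1 = ⅓)
r(Z)*(-31) - 3 = (⅓)*(-31) - 3 = -31/3 - 3 = -40/3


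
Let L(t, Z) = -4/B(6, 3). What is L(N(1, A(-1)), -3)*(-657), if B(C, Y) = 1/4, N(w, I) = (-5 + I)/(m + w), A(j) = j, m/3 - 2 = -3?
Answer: 10512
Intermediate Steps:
m = -3 (m = 6 + 3*(-3) = 6 - 9 = -3)
N(w, I) = (-5 + I)/(-3 + w)
B(C, Y) = 1/4
L(t, Z) = -16 (L(t, Z) = -4/1/4 = -4*4 = -16)
L(N(1, A(-1)), -3)*(-657) = -16*(-657) = 10512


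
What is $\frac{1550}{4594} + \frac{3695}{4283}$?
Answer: $\frac{11806740}{9838051} \approx 1.2001$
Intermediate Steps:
$\frac{1550}{4594} + \frac{3695}{4283} = 1550 \cdot \frac{1}{4594} + 3695 \cdot \frac{1}{4283} = \frac{775}{2297} + \frac{3695}{4283} = \frac{11806740}{9838051}$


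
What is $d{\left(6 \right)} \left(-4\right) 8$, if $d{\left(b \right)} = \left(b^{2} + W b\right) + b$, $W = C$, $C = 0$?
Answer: $-1344$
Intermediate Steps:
$W = 0$
$d{\left(b \right)} = b + b^{2}$ ($d{\left(b \right)} = \left(b^{2} + 0 b\right) + b = \left(b^{2} + 0\right) + b = b^{2} + b = b + b^{2}$)
$d{\left(6 \right)} \left(-4\right) 8 = 6 \left(1 + 6\right) \left(-4\right) 8 = 6 \cdot 7 \left(-4\right) 8 = 42 \left(-4\right) 8 = \left(-168\right) 8 = -1344$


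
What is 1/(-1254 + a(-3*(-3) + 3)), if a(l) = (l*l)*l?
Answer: 1/474 ≈ 0.0021097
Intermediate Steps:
a(l) = l**3 (a(l) = l**2*l = l**3)
1/(-1254 + a(-3*(-3) + 3)) = 1/(-1254 + (-3*(-3) + 3)**3) = 1/(-1254 + (9 + 3)**3) = 1/(-1254 + 12**3) = 1/(-1254 + 1728) = 1/474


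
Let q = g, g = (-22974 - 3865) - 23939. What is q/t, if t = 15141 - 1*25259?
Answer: 25389/5059 ≈ 5.0186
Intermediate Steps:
t = -10118 (t = 15141 - 25259 = -10118)
g = -50778 (g = -26839 - 23939 = -50778)
q = -50778
q/t = -50778/(-10118) = -50778*(-1/10118) = 25389/5059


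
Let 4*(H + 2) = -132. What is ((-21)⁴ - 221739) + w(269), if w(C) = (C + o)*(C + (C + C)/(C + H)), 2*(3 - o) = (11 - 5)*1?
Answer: 5349412/117 ≈ 45722.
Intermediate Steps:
H = -35 (H = -2 + (¼)*(-132) = -2 - 33 = -35)
o = 0 (o = 3 - (11 - 5)/2 = 3 - 3 = 0)
w(C) = C*(C + 2*C/(-35 + C)) (w(C) = (C + 0)*(C + (C + C)/(C - 35)) = C*(C + (2*C)/(-35 + C)) = C*(C + 2*C/(-35 + C)))
((-21)⁴ - 221739) + w(269) = ((-21)⁴ - 221739) + 269²*(-33 + 269)/(-35 + 269) = (194481 - 221739) + 72361*236/234 = -27258 + 72361*(1/234)*236 = -27258 + 8538598/117 = 5349412/117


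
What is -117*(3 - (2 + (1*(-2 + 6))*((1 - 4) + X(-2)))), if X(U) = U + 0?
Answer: -2457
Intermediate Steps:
X(U) = U
-117*(3 - (2 + (1*(-2 + 6))*((1 - 4) + X(-2)))) = -117*(3 - (2 + (1*(-2 + 6))*((1 - 4) - 2))) = -117*(3 - (2 + (1*4)*(-3 - 2))) = -117*(3 - (2 + 4*(-5))) = -117*(3 - (2 - 20)) = -117*(3 - 1*(-18)) = -117*(3 + 18) = -117*21 = -2457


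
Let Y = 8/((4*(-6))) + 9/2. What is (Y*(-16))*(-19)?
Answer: 3800/3 ≈ 1266.7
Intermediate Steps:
Y = 25/6 (Y = 8/(-24) + 9*(1/2) = 8*(-1/24) + 9/2 = -1/3 + 9/2 = 25/6 ≈ 4.1667)
(Y*(-16))*(-19) = ((25/6)*(-16))*(-19) = -200/3*(-19) = 3800/3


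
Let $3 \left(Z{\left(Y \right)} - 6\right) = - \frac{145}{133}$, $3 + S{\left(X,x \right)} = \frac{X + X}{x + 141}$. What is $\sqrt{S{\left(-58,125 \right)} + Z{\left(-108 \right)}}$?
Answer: $\frac{\sqrt{350322}}{399} \approx 1.4834$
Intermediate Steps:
$S{\left(X,x \right)} = -3 + \frac{2 X}{141 + x}$ ($S{\left(X,x \right)} = -3 + \frac{X + X}{x + 141} = -3 + \frac{2 X}{141 + x}$)
$Z{\left(Y \right)} = \frac{2249}{399}$ ($Z{\left(Y \right)} = 6 + \frac{\left(-145\right) \frac{1}{133}}{3} = 6 + \frac{1}{3} \left(- \frac{145}{133}\right) = 6 - \frac{145}{399} = \frac{2249}{399}$)
$\sqrt{S{\left(-58,125 \right)} + Z{\left(-108 \right)}} = \sqrt{\frac{-423 - 375 + 2 \left(-58\right)}{141 + 125} + \frac{2249}{399}} = \sqrt{\frac{-423 - 375 - 116}{266} + \frac{2249}{399}} = \sqrt{\frac{1}{266} \left(-914\right) + \frac{2249}{399}} = \sqrt{- \frac{457}{133} + \frac{2249}{399}} = \sqrt{\frac{878}{399}} = \frac{\sqrt{350322}}{399}$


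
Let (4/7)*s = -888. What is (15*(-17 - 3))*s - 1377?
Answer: 464823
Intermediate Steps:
s = -1554 (s = (7/4)*(-888) = -1554)
(15*(-17 - 3))*s - 1377 = (15*(-17 - 3))*(-1554) - 1377 = (15*(-20))*(-1554) - 1377 = -300*(-1554) - 1377 = 466200 - 1377 = 464823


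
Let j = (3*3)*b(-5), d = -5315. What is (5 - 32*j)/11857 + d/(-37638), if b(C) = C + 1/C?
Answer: 597874069/2231368830 ≈ 0.26794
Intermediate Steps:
b(C) = C + 1/C
j = -234/5 (j = (3*3)*(-5 + 1/(-5)) = 9*(-5 - ⅕) = 9*(-26/5) = -234/5 ≈ -46.800)
(5 - 32*j)/11857 + d/(-37638) = (5 - 32*(-234/5))/11857 - 5315/(-37638) = (5 + 7488/5)*(1/11857) - 5315*(-1/37638) = (7513/5)*(1/11857) + 5315/37638 = 7513/59285 + 5315/37638 = 597874069/2231368830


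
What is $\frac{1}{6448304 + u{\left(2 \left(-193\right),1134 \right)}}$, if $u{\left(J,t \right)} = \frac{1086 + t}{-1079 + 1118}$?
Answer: $\frac{13}{83828692} \approx 1.5508 \cdot 10^{-7}$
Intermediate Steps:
$u{\left(J,t \right)} = \frac{362}{13} + \frac{t}{39}$ ($u{\left(J,t \right)} = \frac{1086 + t}{39} = \left(1086 + t\right) \frac{1}{39} = \frac{362}{13} + \frac{t}{39}$)
$\frac{1}{6448304 + u{\left(2 \left(-193\right),1134 \right)}} = \frac{1}{6448304 + \left(\frac{362}{13} + \frac{1}{39} \cdot 1134\right)} = \frac{1}{6448304 + \left(\frac{362}{13} + \frac{378}{13}\right)} = \frac{1}{6448304 + \frac{740}{13}} = \frac{1}{\frac{83828692}{13}} = \frac{13}{83828692}$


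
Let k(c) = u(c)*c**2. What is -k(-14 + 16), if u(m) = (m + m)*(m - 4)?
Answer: 32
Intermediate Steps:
u(m) = 2*m*(-4 + m) (u(m) = (2*m)*(-4 + m) = 2*m*(-4 + m))
k(c) = 2*c**3*(-4 + c) (k(c) = (2*c*(-4 + c))*c**2 = 2*c**3*(-4 + c))
-k(-14 + 16) = -2*(-14 + 16)**3*(-4 + (-14 + 16)) = -2*2**3*(-4 + 2) = -2*8*(-2) = -1*(-32) = 32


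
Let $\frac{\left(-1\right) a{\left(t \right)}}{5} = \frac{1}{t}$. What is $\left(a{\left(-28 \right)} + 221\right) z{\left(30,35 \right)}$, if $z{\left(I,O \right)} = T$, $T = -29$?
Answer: $- \frac{179597}{28} \approx -6414.2$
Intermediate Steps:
$a{\left(t \right)} = - \frac{5}{t}$
$z{\left(I,O \right)} = -29$
$\left(a{\left(-28 \right)} + 221\right) z{\left(30,35 \right)} = \left(- \frac{5}{-28} + 221\right) \left(-29\right) = \left(\left(-5\right) \left(- \frac{1}{28}\right) + 221\right) \left(-29\right) = \left(\frac{5}{28} + 221\right) \left(-29\right) = \frac{6193}{28} \left(-29\right) = - \frac{179597}{28}$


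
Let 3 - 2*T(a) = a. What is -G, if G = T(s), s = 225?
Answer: 111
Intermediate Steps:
T(a) = 3/2 - a/2
G = -111 (G = 3/2 - 1/2*225 = 3/2 - 225/2 = -111)
-G = -1*(-111) = 111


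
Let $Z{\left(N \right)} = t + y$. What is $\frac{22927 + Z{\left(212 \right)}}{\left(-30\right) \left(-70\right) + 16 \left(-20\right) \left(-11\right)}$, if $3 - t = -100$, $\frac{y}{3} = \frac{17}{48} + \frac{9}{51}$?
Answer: $\frac{6264593}{1528640} \approx 4.0981$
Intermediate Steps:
$y = \frac{433}{272}$ ($y = 3 \left(\frac{17}{48} + \frac{9}{51}\right) = 3 \left(17 \cdot \frac{1}{48} + 9 \cdot \frac{1}{51}\right) = 3 \left(\frac{17}{48} + \frac{3}{17}\right) = 3 \cdot \frac{433}{816} = \frac{433}{272} \approx 1.5919$)
$t = 103$ ($t = 3 - -100 = 3 + 100 = 103$)
$Z{\left(N \right)} = \frac{28449}{272}$ ($Z{\left(N \right)} = 103 + \frac{433}{272} = \frac{28449}{272}$)
$\frac{22927 + Z{\left(212 \right)}}{\left(-30\right) \left(-70\right) + 16 \left(-20\right) \left(-11\right)} = \frac{22927 + \frac{28449}{272}}{\left(-30\right) \left(-70\right) + 16 \left(-20\right) \left(-11\right)} = \frac{6264593}{272 \left(2100 - -3520\right)} = \frac{6264593}{272 \left(2100 + 3520\right)} = \frac{6264593}{272 \cdot 5620} = \frac{6264593}{272} \cdot \frac{1}{5620} = \frac{6264593}{1528640}$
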